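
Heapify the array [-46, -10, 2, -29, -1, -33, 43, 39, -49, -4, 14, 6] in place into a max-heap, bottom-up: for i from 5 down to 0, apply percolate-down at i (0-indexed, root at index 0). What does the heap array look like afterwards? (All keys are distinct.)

[43, 39, 6, -10, 14, -33, 2, -29, -49, -4, -1, -46]

sift down from index 5:
  -33 vs only child 6 at index 11, swap → [-46, -10, 2, -29, -1, 6, 43, 39, -49, -4, 14, -33]
sift down from index 4:
  -1 vs larger child 14 at index 10, swap → [-46, -10, 2, -29, 14, 6, 43, 39, -49, -4, -1, -33]
sift down from index 3:
  -29 vs larger child 39 at index 7, swap → [-46, -10, 2, 39, 14, 6, 43, -29, -49, -4, -1, -33]
sift down from index 2:
  2 vs larger child 43 at index 6, swap → [-46, -10, 43, 39, 14, 6, 2, -29, -49, -4, -1, -33]
sift down from index 1:
  -10 vs larger child 39 at index 3, swap → [-46, 39, 43, -10, 14, 6, 2, -29, -49, -4, -1, -33]
sift down from index 0:
  -46 vs larger child 43 at index 2, swap → [43, 39, -46, -10, 14, 6, 2, -29, -49, -4, -1, -33]
  -46 vs larger child 6 at index 5, swap → [43, 39, 6, -10, 14, -46, 2, -29, -49, -4, -1, -33]
  -46 vs only child -33 at index 11, swap → [43, 39, 6, -10, 14, -33, 2, -29, -49, -4, -1, -46]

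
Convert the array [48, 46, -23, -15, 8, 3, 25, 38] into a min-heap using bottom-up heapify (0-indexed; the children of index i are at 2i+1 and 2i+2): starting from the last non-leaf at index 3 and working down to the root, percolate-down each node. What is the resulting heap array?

sift down from index 3: already satisfies heap property
sift down from index 2: already satisfies heap property
sift down from index 1:
  46 vs smaller child -15 at index 3, swap → [48, -15, -23, 46, 8, 3, 25, 38]
  46 vs only child 38 at index 7, swap → [48, -15, -23, 38, 8, 3, 25, 46]
sift down from index 0:
  48 vs smaller child -23 at index 2, swap → [-23, -15, 48, 38, 8, 3, 25, 46]
  48 vs smaller child 3 at index 5, swap → [-23, -15, 3, 38, 8, 48, 25, 46]

[-23, -15, 3, 38, 8, 48, 25, 46]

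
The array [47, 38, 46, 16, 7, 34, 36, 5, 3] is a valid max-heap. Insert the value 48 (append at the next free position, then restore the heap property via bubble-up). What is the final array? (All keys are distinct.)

append 48 at index 9 → [47, 38, 46, 16, 7, 34, 36, 5, 3, 48]
48 > parent 7 at index 4, swap → [47, 38, 46, 16, 48, 34, 36, 5, 3, 7]
48 > parent 38 at index 1, swap → [47, 48, 46, 16, 38, 34, 36, 5, 3, 7]
48 > parent 47 at index 0, swap → [48, 47, 46, 16, 38, 34, 36, 5, 3, 7]

[48, 47, 46, 16, 38, 34, 36, 5, 3, 7]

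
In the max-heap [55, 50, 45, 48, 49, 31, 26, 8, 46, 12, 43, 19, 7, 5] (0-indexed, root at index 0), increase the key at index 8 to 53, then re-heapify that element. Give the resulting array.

set index 8 from 46 to 53 → [55, 50, 45, 48, 49, 31, 26, 8, 53, 12, 43, 19, 7, 5]
53 > parent 48 at index 3, swap → [55, 50, 45, 53, 49, 31, 26, 8, 48, 12, 43, 19, 7, 5]
53 > parent 50 at index 1, swap → [55, 53, 45, 50, 49, 31, 26, 8, 48, 12, 43, 19, 7, 5]

[55, 53, 45, 50, 49, 31, 26, 8, 48, 12, 43, 19, 7, 5]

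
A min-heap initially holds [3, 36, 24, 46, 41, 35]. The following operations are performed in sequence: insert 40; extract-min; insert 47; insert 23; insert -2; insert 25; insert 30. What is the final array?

insert 40:
  append 40 at index 6 → [3, 36, 24, 46, 41, 35, 40] (no swap needed)
extract-min → returns 3:
  remove root 3; move last element 40 to root → [40, 36, 24, 46, 41, 35]
  40 vs smaller child 24 at index 2, swap → [24, 36, 40, 46, 41, 35]
  40 vs only child 35 at index 5, swap → [24, 36, 35, 46, 41, 40]
insert 47:
  append 47 at index 6 → [24, 36, 35, 46, 41, 40, 47] (no swap needed)
insert 23:
  append 23 at index 7 → [24, 36, 35, 46, 41, 40, 47, 23]
  23 < parent 46 at index 3, swap → [24, 36, 35, 23, 41, 40, 47, 46]
  23 < parent 36 at index 1, swap → [24, 23, 35, 36, 41, 40, 47, 46]
  23 < parent 24 at index 0, swap → [23, 24, 35, 36, 41, 40, 47, 46]
insert -2:
  append -2 at index 8 → [23, 24, 35, 36, 41, 40, 47, 46, -2]
  -2 < parent 36 at index 3, swap → [23, 24, 35, -2, 41, 40, 47, 46, 36]
  -2 < parent 24 at index 1, swap → [23, -2, 35, 24, 41, 40, 47, 46, 36]
  -2 < parent 23 at index 0, swap → [-2, 23, 35, 24, 41, 40, 47, 46, 36]
insert 25:
  append 25 at index 9 → [-2, 23, 35, 24, 41, 40, 47, 46, 36, 25]
  25 < parent 41 at index 4, swap → [-2, 23, 35, 24, 25, 40, 47, 46, 36, 41]
insert 30:
  append 30 at index 10 → [-2, 23, 35, 24, 25, 40, 47, 46, 36, 41, 30] (no swap needed)

[-2, 23, 35, 24, 25, 40, 47, 46, 36, 41, 30]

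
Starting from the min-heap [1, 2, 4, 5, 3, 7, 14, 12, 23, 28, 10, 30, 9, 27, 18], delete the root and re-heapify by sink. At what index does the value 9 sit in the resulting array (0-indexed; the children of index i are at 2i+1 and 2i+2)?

remove root 1; move last element 18 to root → [18, 2, 4, 5, 3, 7, 14, 12, 23, 28, 10, 30, 9, 27]
18 vs smaller child 2 at index 1, swap → [2, 18, 4, 5, 3, 7, 14, 12, 23, 28, 10, 30, 9, 27]
18 vs smaller child 3 at index 4, swap → [2, 3, 4, 5, 18, 7, 14, 12, 23, 28, 10, 30, 9, 27]
18 vs smaller child 10 at index 10, swap → [2, 3, 4, 5, 10, 7, 14, 12, 23, 28, 18, 30, 9, 27]
resulting array: [2, 3, 4, 5, 10, 7, 14, 12, 23, 28, 18, 30, 9, 27]

12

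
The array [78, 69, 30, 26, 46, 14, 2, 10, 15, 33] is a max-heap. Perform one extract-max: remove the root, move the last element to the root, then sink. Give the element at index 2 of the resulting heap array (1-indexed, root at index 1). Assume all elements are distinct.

46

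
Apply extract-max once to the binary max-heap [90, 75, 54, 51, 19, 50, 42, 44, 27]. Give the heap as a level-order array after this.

[75, 51, 54, 44, 19, 50, 42, 27]

remove root 90; move last element 27 to root → [27, 75, 54, 51, 19, 50, 42, 44]
27 vs larger child 75 at index 1, swap → [75, 27, 54, 51, 19, 50, 42, 44]
27 vs larger child 51 at index 3, swap → [75, 51, 54, 27, 19, 50, 42, 44]
27 vs only child 44 at index 7, swap → [75, 51, 54, 44, 19, 50, 42, 27]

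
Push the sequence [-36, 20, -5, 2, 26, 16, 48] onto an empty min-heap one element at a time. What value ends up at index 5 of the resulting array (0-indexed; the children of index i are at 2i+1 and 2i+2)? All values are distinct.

Insert -36:
  append -36 at index 0 → [-36] (no swap needed)
Insert 20:
  append 20 at index 1 → [-36, 20] (no swap needed)
Insert -5:
  append -5 at index 2 → [-36, 20, -5] (no swap needed)
Insert 2:
  append 2 at index 3 → [-36, 20, -5, 2]
  2 < parent 20 at index 1, swap → [-36, 2, -5, 20]
Insert 26:
  append 26 at index 4 → [-36, 2, -5, 20, 26] (no swap needed)
Insert 16:
  append 16 at index 5 → [-36, 2, -5, 20, 26, 16] (no swap needed)
Insert 48:
  append 48 at index 6 → [-36, 2, -5, 20, 26, 16, 48] (no swap needed)
resulting array: [-36, 2, -5, 20, 26, 16, 48]

16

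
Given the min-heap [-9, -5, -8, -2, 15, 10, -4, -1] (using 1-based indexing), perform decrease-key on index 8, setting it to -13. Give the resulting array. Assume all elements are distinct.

set index 8 from -1 to -13 → [-9, -5, -8, -2, 15, 10, -4, -13]
-13 < parent -2 at index 4, swap → [-9, -5, -8, -13, 15, 10, -4, -2]
-13 < parent -5 at index 2, swap → [-9, -13, -8, -5, 15, 10, -4, -2]
-13 < parent -9 at index 1, swap → [-13, -9, -8, -5, 15, 10, -4, -2]

[-13, -9, -8, -5, 15, 10, -4, -2]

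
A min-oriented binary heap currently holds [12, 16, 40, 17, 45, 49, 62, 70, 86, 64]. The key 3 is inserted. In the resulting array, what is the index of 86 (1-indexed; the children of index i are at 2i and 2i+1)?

append 3 at index 11 → [12, 16, 40, 17, 45, 49, 62, 70, 86, 64, 3]
3 < parent 45 at index 5, swap → [12, 16, 40, 17, 3, 49, 62, 70, 86, 64, 45]
3 < parent 16 at index 2, swap → [12, 3, 40, 17, 16, 49, 62, 70, 86, 64, 45]
3 < parent 12 at index 1, swap → [3, 12, 40, 17, 16, 49, 62, 70, 86, 64, 45]
resulting array: [3, 12, 40, 17, 16, 49, 62, 70, 86, 64, 45]

9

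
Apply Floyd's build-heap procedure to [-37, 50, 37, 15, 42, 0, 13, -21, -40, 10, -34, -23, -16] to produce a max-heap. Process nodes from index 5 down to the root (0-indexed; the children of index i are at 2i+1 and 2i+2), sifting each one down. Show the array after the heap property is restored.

[50, 42, 37, 15, 10, 0, 13, -21, -40, -37, -34, -23, -16]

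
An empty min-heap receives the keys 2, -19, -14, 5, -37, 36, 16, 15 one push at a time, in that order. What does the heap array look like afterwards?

[-37, -19, -14, 5, 2, 36, 16, 15]

Insert 2:
  append 2 at index 0 → [2] (no swap needed)
Insert -19:
  append -19 at index 1 → [2, -19]
  -19 < parent 2 at index 0, swap → [-19, 2]
Insert -14:
  append -14 at index 2 → [-19, 2, -14] (no swap needed)
Insert 5:
  append 5 at index 3 → [-19, 2, -14, 5] (no swap needed)
Insert -37:
  append -37 at index 4 → [-19, 2, -14, 5, -37]
  -37 < parent 2 at index 1, swap → [-19, -37, -14, 5, 2]
  -37 < parent -19 at index 0, swap → [-37, -19, -14, 5, 2]
Insert 36:
  append 36 at index 5 → [-37, -19, -14, 5, 2, 36] (no swap needed)
Insert 16:
  append 16 at index 6 → [-37, -19, -14, 5, 2, 36, 16] (no swap needed)
Insert 15:
  append 15 at index 7 → [-37, -19, -14, 5, 2, 36, 16, 15] (no swap needed)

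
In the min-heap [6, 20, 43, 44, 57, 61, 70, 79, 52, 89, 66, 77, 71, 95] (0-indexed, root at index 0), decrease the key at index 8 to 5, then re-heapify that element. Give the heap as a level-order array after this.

set index 8 from 52 to 5 → [6, 20, 43, 44, 57, 61, 70, 79, 5, 89, 66, 77, 71, 95]
5 < parent 44 at index 3, swap → [6, 20, 43, 5, 57, 61, 70, 79, 44, 89, 66, 77, 71, 95]
5 < parent 20 at index 1, swap → [6, 5, 43, 20, 57, 61, 70, 79, 44, 89, 66, 77, 71, 95]
5 < parent 6 at index 0, swap → [5, 6, 43, 20, 57, 61, 70, 79, 44, 89, 66, 77, 71, 95]

[5, 6, 43, 20, 57, 61, 70, 79, 44, 89, 66, 77, 71, 95]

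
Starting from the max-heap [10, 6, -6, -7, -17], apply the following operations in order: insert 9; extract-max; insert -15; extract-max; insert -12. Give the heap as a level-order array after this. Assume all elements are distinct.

insert 9:
  append 9 at index 5 → [10, 6, -6, -7, -17, 9]
  9 > parent -6 at index 2, swap → [10, 6, 9, -7, -17, -6]
extract-max → returns 10:
  remove root 10; move last element -6 to root → [-6, 6, 9, -7, -17]
  -6 vs larger child 9 at index 2, swap → [9, 6, -6, -7, -17]
insert -15:
  append -15 at index 5 → [9, 6, -6, -7, -17, -15] (no swap needed)
extract-max → returns 9:
  remove root 9; move last element -15 to root → [-15, 6, -6, -7, -17]
  -15 vs larger child 6 at index 1, swap → [6, -15, -6, -7, -17]
  -15 vs larger child -7 at index 3, swap → [6, -7, -6, -15, -17]
insert -12:
  append -12 at index 5 → [6, -7, -6, -15, -17, -12] (no swap needed)

[6, -7, -6, -15, -17, -12]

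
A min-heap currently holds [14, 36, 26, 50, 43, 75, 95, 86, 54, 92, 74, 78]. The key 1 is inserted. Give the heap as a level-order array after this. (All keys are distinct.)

append 1 at index 12 → [14, 36, 26, 50, 43, 75, 95, 86, 54, 92, 74, 78, 1]
1 < parent 75 at index 5, swap → [14, 36, 26, 50, 43, 1, 95, 86, 54, 92, 74, 78, 75]
1 < parent 26 at index 2, swap → [14, 36, 1, 50, 43, 26, 95, 86, 54, 92, 74, 78, 75]
1 < parent 14 at index 0, swap → [1, 36, 14, 50, 43, 26, 95, 86, 54, 92, 74, 78, 75]

[1, 36, 14, 50, 43, 26, 95, 86, 54, 92, 74, 78, 75]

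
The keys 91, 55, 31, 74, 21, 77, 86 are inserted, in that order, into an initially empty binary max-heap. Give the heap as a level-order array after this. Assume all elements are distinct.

Insert 91:
  append 91 at index 0 → [91] (no swap needed)
Insert 55:
  append 55 at index 1 → [91, 55] (no swap needed)
Insert 31:
  append 31 at index 2 → [91, 55, 31] (no swap needed)
Insert 74:
  append 74 at index 3 → [91, 55, 31, 74]
  74 > parent 55 at index 1, swap → [91, 74, 31, 55]
Insert 21:
  append 21 at index 4 → [91, 74, 31, 55, 21] (no swap needed)
Insert 77:
  append 77 at index 5 → [91, 74, 31, 55, 21, 77]
  77 > parent 31 at index 2, swap → [91, 74, 77, 55, 21, 31]
Insert 86:
  append 86 at index 6 → [91, 74, 77, 55, 21, 31, 86]
  86 > parent 77 at index 2, swap → [91, 74, 86, 55, 21, 31, 77]

[91, 74, 86, 55, 21, 31, 77]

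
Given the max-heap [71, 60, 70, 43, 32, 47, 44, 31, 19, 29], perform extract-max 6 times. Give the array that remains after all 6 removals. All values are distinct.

[32, 31, 29, 19]

extract-max #1 returns 71:
  remove root 71; move last element 29 to root → [29, 60, 70, 43, 32, 47, 44, 31, 19]
  29 vs larger child 70 at index 2, swap → [70, 60, 29, 43, 32, 47, 44, 31, 19]
  29 vs larger child 47 at index 5, swap → [70, 60, 47, 43, 32, 29, 44, 31, 19]
extract-max #2 returns 70:
  remove root 70; move last element 19 to root → [19, 60, 47, 43, 32, 29, 44, 31]
  19 vs larger child 60 at index 1, swap → [60, 19, 47, 43, 32, 29, 44, 31]
  19 vs larger child 43 at index 3, swap → [60, 43, 47, 19, 32, 29, 44, 31]
  19 vs only child 31 at index 7, swap → [60, 43, 47, 31, 32, 29, 44, 19]
extract-max #3 returns 60:
  remove root 60; move last element 19 to root → [19, 43, 47, 31, 32, 29, 44]
  19 vs larger child 47 at index 2, swap → [47, 43, 19, 31, 32, 29, 44]
  19 vs larger child 44 at index 6, swap → [47, 43, 44, 31, 32, 29, 19]
extract-max #4 returns 47:
  remove root 47; move last element 19 to root → [19, 43, 44, 31, 32, 29]
  19 vs larger child 44 at index 2, swap → [44, 43, 19, 31, 32, 29]
  19 vs only child 29 at index 5, swap → [44, 43, 29, 31, 32, 19]
extract-max #5 returns 44:
  remove root 44; move last element 19 to root → [19, 43, 29, 31, 32]
  19 vs larger child 43 at index 1, swap → [43, 19, 29, 31, 32]
  19 vs larger child 32 at index 4, swap → [43, 32, 29, 31, 19]
extract-max #6 returns 43:
  remove root 43; move last element 19 to root → [19, 32, 29, 31]
  19 vs larger child 32 at index 1, swap → [32, 19, 29, 31]
  19 vs only child 31 at index 3, swap → [32, 31, 29, 19]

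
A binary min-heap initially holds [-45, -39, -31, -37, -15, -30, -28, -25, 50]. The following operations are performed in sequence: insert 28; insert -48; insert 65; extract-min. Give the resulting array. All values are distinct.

[-45, -39, -31, -37, -15, -30, -28, -25, 50, 28, 65]

insert 28:
  append 28 at index 9 → [-45, -39, -31, -37, -15, -30, -28, -25, 50, 28] (no swap needed)
insert -48:
  append -48 at index 10 → [-45, -39, -31, -37, -15, -30, -28, -25, 50, 28, -48]
  -48 < parent -15 at index 4, swap → [-45, -39, -31, -37, -48, -30, -28, -25, 50, 28, -15]
  -48 < parent -39 at index 1, swap → [-45, -48, -31, -37, -39, -30, -28, -25, 50, 28, -15]
  -48 < parent -45 at index 0, swap → [-48, -45, -31, -37, -39, -30, -28, -25, 50, 28, -15]
insert 65:
  append 65 at index 11 → [-48, -45, -31, -37, -39, -30, -28, -25, 50, 28, -15, 65] (no swap needed)
extract-min → returns -48:
  remove root -48; move last element 65 to root → [65, -45, -31, -37, -39, -30, -28, -25, 50, 28, -15]
  65 vs smaller child -45 at index 1, swap → [-45, 65, -31, -37, -39, -30, -28, -25, 50, 28, -15]
  65 vs smaller child -39 at index 4, swap → [-45, -39, -31, -37, 65, -30, -28, -25, 50, 28, -15]
  65 vs smaller child -15 at index 10, swap → [-45, -39, -31, -37, -15, -30, -28, -25, 50, 28, 65]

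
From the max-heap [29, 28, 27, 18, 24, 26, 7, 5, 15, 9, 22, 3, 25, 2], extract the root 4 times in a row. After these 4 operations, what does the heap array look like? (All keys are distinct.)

extract-max #1 returns 29:
  remove root 29; move last element 2 to root → [2, 28, 27, 18, 24, 26, 7, 5, 15, 9, 22, 3, 25]
  2 vs larger child 28 at index 1, swap → [28, 2, 27, 18, 24, 26, 7, 5, 15, 9, 22, 3, 25]
  2 vs larger child 24 at index 4, swap → [28, 24, 27, 18, 2, 26, 7, 5, 15, 9, 22, 3, 25]
  2 vs larger child 22 at index 10, swap → [28, 24, 27, 18, 22, 26, 7, 5, 15, 9, 2, 3, 25]
extract-max #2 returns 28:
  remove root 28; move last element 25 to root → [25, 24, 27, 18, 22, 26, 7, 5, 15, 9, 2, 3]
  25 vs larger child 27 at index 2, swap → [27, 24, 25, 18, 22, 26, 7, 5, 15, 9, 2, 3]
  25 vs larger child 26 at index 5, swap → [27, 24, 26, 18, 22, 25, 7, 5, 15, 9, 2, 3]
extract-max #3 returns 27:
  remove root 27; move last element 3 to root → [3, 24, 26, 18, 22, 25, 7, 5, 15, 9, 2]
  3 vs larger child 26 at index 2, swap → [26, 24, 3, 18, 22, 25, 7, 5, 15, 9, 2]
  3 vs larger child 25 at index 5, swap → [26, 24, 25, 18, 22, 3, 7, 5, 15, 9, 2]
extract-max #4 returns 26:
  remove root 26; move last element 2 to root → [2, 24, 25, 18, 22, 3, 7, 5, 15, 9]
  2 vs larger child 25 at index 2, swap → [25, 24, 2, 18, 22, 3, 7, 5, 15, 9]
  2 vs larger child 7 at index 6, swap → [25, 24, 7, 18, 22, 3, 2, 5, 15, 9]

[25, 24, 7, 18, 22, 3, 2, 5, 15, 9]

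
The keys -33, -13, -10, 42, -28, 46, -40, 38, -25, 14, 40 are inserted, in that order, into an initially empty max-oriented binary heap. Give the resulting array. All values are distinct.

Insert -33:
  append -33 at index 0 → [-33] (no swap needed)
Insert -13:
  append -13 at index 1 → [-33, -13]
  -13 > parent -33 at index 0, swap → [-13, -33]
Insert -10:
  append -10 at index 2 → [-13, -33, -10]
  -10 > parent -13 at index 0, swap → [-10, -33, -13]
Insert 42:
  append 42 at index 3 → [-10, -33, -13, 42]
  42 > parent -33 at index 1, swap → [-10, 42, -13, -33]
  42 > parent -10 at index 0, swap → [42, -10, -13, -33]
Insert -28:
  append -28 at index 4 → [42, -10, -13, -33, -28] (no swap needed)
Insert 46:
  append 46 at index 5 → [42, -10, -13, -33, -28, 46]
  46 > parent -13 at index 2, swap → [42, -10, 46, -33, -28, -13]
  46 > parent 42 at index 0, swap → [46, -10, 42, -33, -28, -13]
Insert -40:
  append -40 at index 6 → [46, -10, 42, -33, -28, -13, -40] (no swap needed)
Insert 38:
  append 38 at index 7 → [46, -10, 42, -33, -28, -13, -40, 38]
  38 > parent -33 at index 3, swap → [46, -10, 42, 38, -28, -13, -40, -33]
  38 > parent -10 at index 1, swap → [46, 38, 42, -10, -28, -13, -40, -33]
Insert -25:
  append -25 at index 8 → [46, 38, 42, -10, -28, -13, -40, -33, -25] (no swap needed)
Insert 14:
  append 14 at index 9 → [46, 38, 42, -10, -28, -13, -40, -33, -25, 14]
  14 > parent -28 at index 4, swap → [46, 38, 42, -10, 14, -13, -40, -33, -25, -28]
Insert 40:
  append 40 at index 10 → [46, 38, 42, -10, 14, -13, -40, -33, -25, -28, 40]
  40 > parent 14 at index 4, swap → [46, 38, 42, -10, 40, -13, -40, -33, -25, -28, 14]
  40 > parent 38 at index 1, swap → [46, 40, 42, -10, 38, -13, -40, -33, -25, -28, 14]

[46, 40, 42, -10, 38, -13, -40, -33, -25, -28, 14]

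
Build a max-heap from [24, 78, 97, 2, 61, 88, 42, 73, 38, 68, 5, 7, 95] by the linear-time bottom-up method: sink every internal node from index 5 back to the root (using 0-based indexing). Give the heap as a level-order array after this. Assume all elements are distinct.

[97, 78, 95, 73, 68, 88, 42, 2, 38, 61, 5, 7, 24]

sift down from index 5:
  88 vs larger child 95 at index 12, swap → [24, 78, 97, 2, 61, 95, 42, 73, 38, 68, 5, 7, 88]
sift down from index 4:
  61 vs larger child 68 at index 9, swap → [24, 78, 97, 2, 68, 95, 42, 73, 38, 61, 5, 7, 88]
sift down from index 3:
  2 vs larger child 73 at index 7, swap → [24, 78, 97, 73, 68, 95, 42, 2, 38, 61, 5, 7, 88]
sift down from index 2: already satisfies heap property
sift down from index 1: already satisfies heap property
sift down from index 0:
  24 vs larger child 97 at index 2, swap → [97, 78, 24, 73, 68, 95, 42, 2, 38, 61, 5, 7, 88]
  24 vs larger child 95 at index 5, swap → [97, 78, 95, 73, 68, 24, 42, 2, 38, 61, 5, 7, 88]
  24 vs larger child 88 at index 12, swap → [97, 78, 95, 73, 68, 88, 42, 2, 38, 61, 5, 7, 24]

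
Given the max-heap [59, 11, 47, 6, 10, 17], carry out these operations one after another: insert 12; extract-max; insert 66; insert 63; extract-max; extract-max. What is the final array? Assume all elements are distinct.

[47, 11, 17, 6, 10, 12]

insert 12:
  append 12 at index 6 → [59, 11, 47, 6, 10, 17, 12] (no swap needed)
extract-max → returns 59:
  remove root 59; move last element 12 to root → [12, 11, 47, 6, 10, 17]
  12 vs larger child 47 at index 2, swap → [47, 11, 12, 6, 10, 17]
  12 vs only child 17 at index 5, swap → [47, 11, 17, 6, 10, 12]
insert 66:
  append 66 at index 6 → [47, 11, 17, 6, 10, 12, 66]
  66 > parent 17 at index 2, swap → [47, 11, 66, 6, 10, 12, 17]
  66 > parent 47 at index 0, swap → [66, 11, 47, 6, 10, 12, 17]
insert 63:
  append 63 at index 7 → [66, 11, 47, 6, 10, 12, 17, 63]
  63 > parent 6 at index 3, swap → [66, 11, 47, 63, 10, 12, 17, 6]
  63 > parent 11 at index 1, swap → [66, 63, 47, 11, 10, 12, 17, 6]
extract-max → returns 66:
  remove root 66; move last element 6 to root → [6, 63, 47, 11, 10, 12, 17]
  6 vs larger child 63 at index 1, swap → [63, 6, 47, 11, 10, 12, 17]
  6 vs larger child 11 at index 3, swap → [63, 11, 47, 6, 10, 12, 17]
extract-max → returns 63:
  remove root 63; move last element 17 to root → [17, 11, 47, 6, 10, 12]
  17 vs larger child 47 at index 2, swap → [47, 11, 17, 6, 10, 12]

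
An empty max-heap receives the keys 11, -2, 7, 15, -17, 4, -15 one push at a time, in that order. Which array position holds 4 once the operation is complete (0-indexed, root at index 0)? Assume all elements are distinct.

5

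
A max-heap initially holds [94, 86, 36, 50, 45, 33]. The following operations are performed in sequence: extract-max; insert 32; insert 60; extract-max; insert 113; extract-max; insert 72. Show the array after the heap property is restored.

[72, 50, 60, 33, 45, 32, 36]

extract-max → returns 94:
  remove root 94; move last element 33 to root → [33, 86, 36, 50, 45]
  33 vs larger child 86 at index 1, swap → [86, 33, 36, 50, 45]
  33 vs larger child 50 at index 3, swap → [86, 50, 36, 33, 45]
insert 32:
  append 32 at index 5 → [86, 50, 36, 33, 45, 32] (no swap needed)
insert 60:
  append 60 at index 6 → [86, 50, 36, 33, 45, 32, 60]
  60 > parent 36 at index 2, swap → [86, 50, 60, 33, 45, 32, 36]
extract-max → returns 86:
  remove root 86; move last element 36 to root → [36, 50, 60, 33, 45, 32]
  36 vs larger child 60 at index 2, swap → [60, 50, 36, 33, 45, 32]
insert 113:
  append 113 at index 6 → [60, 50, 36, 33, 45, 32, 113]
  113 > parent 36 at index 2, swap → [60, 50, 113, 33, 45, 32, 36]
  113 > parent 60 at index 0, swap → [113, 50, 60, 33, 45, 32, 36]
extract-max → returns 113:
  remove root 113; move last element 36 to root → [36, 50, 60, 33, 45, 32]
  36 vs larger child 60 at index 2, swap → [60, 50, 36, 33, 45, 32]
insert 72:
  append 72 at index 6 → [60, 50, 36, 33, 45, 32, 72]
  72 > parent 36 at index 2, swap → [60, 50, 72, 33, 45, 32, 36]
  72 > parent 60 at index 0, swap → [72, 50, 60, 33, 45, 32, 36]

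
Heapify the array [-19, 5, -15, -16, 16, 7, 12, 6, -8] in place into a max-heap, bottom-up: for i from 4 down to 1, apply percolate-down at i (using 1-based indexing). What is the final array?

[16, 6, 12, -8, 5, 7, -15, -16, -19]

sift down from index 4:
  -16 vs larger child 6 at index 8, swap → [-19, 5, -15, 6, 16, 7, 12, -16, -8]
sift down from index 3:
  -15 vs larger child 12 at index 7, swap → [-19, 5, 12, 6, 16, 7, -15, -16, -8]
sift down from index 2:
  5 vs larger child 16 at index 5, swap → [-19, 16, 12, 6, 5, 7, -15, -16, -8]
sift down from index 1:
  -19 vs larger child 16 at index 2, swap → [16, -19, 12, 6, 5, 7, -15, -16, -8]
  -19 vs larger child 6 at index 4, swap → [16, 6, 12, -19, 5, 7, -15, -16, -8]
  -19 vs larger child -8 at index 9, swap → [16, 6, 12, -8, 5, 7, -15, -16, -19]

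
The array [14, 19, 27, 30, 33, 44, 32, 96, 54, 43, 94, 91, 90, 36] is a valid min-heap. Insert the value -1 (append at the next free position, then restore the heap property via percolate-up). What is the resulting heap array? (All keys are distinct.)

[-1, 19, 14, 30, 33, 44, 27, 96, 54, 43, 94, 91, 90, 36, 32]

append -1 at index 14 → [14, 19, 27, 30, 33, 44, 32, 96, 54, 43, 94, 91, 90, 36, -1]
-1 < parent 32 at index 6, swap → [14, 19, 27, 30, 33, 44, -1, 96, 54, 43, 94, 91, 90, 36, 32]
-1 < parent 27 at index 2, swap → [14, 19, -1, 30, 33, 44, 27, 96, 54, 43, 94, 91, 90, 36, 32]
-1 < parent 14 at index 0, swap → [-1, 19, 14, 30, 33, 44, 27, 96, 54, 43, 94, 91, 90, 36, 32]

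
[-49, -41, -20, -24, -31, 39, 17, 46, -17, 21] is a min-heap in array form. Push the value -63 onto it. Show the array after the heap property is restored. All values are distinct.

[-63, -49, -20, -24, -41, 39, 17, 46, -17, 21, -31]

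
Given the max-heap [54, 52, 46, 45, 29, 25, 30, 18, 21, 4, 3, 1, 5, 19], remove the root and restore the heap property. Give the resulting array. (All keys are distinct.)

[52, 45, 46, 21, 29, 25, 30, 18, 19, 4, 3, 1, 5]

remove root 54; move last element 19 to root → [19, 52, 46, 45, 29, 25, 30, 18, 21, 4, 3, 1, 5]
19 vs larger child 52 at index 1, swap → [52, 19, 46, 45, 29, 25, 30, 18, 21, 4, 3, 1, 5]
19 vs larger child 45 at index 3, swap → [52, 45, 46, 19, 29, 25, 30, 18, 21, 4, 3, 1, 5]
19 vs larger child 21 at index 8, swap → [52, 45, 46, 21, 29, 25, 30, 18, 19, 4, 3, 1, 5]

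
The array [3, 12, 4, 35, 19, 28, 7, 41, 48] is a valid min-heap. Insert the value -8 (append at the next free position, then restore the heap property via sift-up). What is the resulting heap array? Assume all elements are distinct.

[-8, 3, 4, 35, 12, 28, 7, 41, 48, 19]

append -8 at index 9 → [3, 12, 4, 35, 19, 28, 7, 41, 48, -8]
-8 < parent 19 at index 4, swap → [3, 12, 4, 35, -8, 28, 7, 41, 48, 19]
-8 < parent 12 at index 1, swap → [3, -8, 4, 35, 12, 28, 7, 41, 48, 19]
-8 < parent 3 at index 0, swap → [-8, 3, 4, 35, 12, 28, 7, 41, 48, 19]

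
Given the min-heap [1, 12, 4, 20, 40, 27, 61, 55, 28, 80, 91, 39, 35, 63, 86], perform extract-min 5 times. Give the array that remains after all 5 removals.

[28, 40, 35, 55, 80, 39, 61, 86, 63, 91]

extract-min #1 returns 1:
  remove root 1; move last element 86 to root → [86, 12, 4, 20, 40, 27, 61, 55, 28, 80, 91, 39, 35, 63]
  86 vs smaller child 4 at index 2, swap → [4, 12, 86, 20, 40, 27, 61, 55, 28, 80, 91, 39, 35, 63]
  86 vs smaller child 27 at index 5, swap → [4, 12, 27, 20, 40, 86, 61, 55, 28, 80, 91, 39, 35, 63]
  86 vs smaller child 35 at index 12, swap → [4, 12, 27, 20, 40, 35, 61, 55, 28, 80, 91, 39, 86, 63]
extract-min #2 returns 4:
  remove root 4; move last element 63 to root → [63, 12, 27, 20, 40, 35, 61, 55, 28, 80, 91, 39, 86]
  63 vs smaller child 12 at index 1, swap → [12, 63, 27, 20, 40, 35, 61, 55, 28, 80, 91, 39, 86]
  63 vs smaller child 20 at index 3, swap → [12, 20, 27, 63, 40, 35, 61, 55, 28, 80, 91, 39, 86]
  63 vs smaller child 28 at index 8, swap → [12, 20, 27, 28, 40, 35, 61, 55, 63, 80, 91, 39, 86]
extract-min #3 returns 12:
  remove root 12; move last element 86 to root → [86, 20, 27, 28, 40, 35, 61, 55, 63, 80, 91, 39]
  86 vs smaller child 20 at index 1, swap → [20, 86, 27, 28, 40, 35, 61, 55, 63, 80, 91, 39]
  86 vs smaller child 28 at index 3, swap → [20, 28, 27, 86, 40, 35, 61, 55, 63, 80, 91, 39]
  86 vs smaller child 55 at index 7, swap → [20, 28, 27, 55, 40, 35, 61, 86, 63, 80, 91, 39]
extract-min #4 returns 20:
  remove root 20; move last element 39 to root → [39, 28, 27, 55, 40, 35, 61, 86, 63, 80, 91]
  39 vs smaller child 27 at index 2, swap → [27, 28, 39, 55, 40, 35, 61, 86, 63, 80, 91]
  39 vs smaller child 35 at index 5, swap → [27, 28, 35, 55, 40, 39, 61, 86, 63, 80, 91]
extract-min #5 returns 27:
  remove root 27; move last element 91 to root → [91, 28, 35, 55, 40, 39, 61, 86, 63, 80]
  91 vs smaller child 28 at index 1, swap → [28, 91, 35, 55, 40, 39, 61, 86, 63, 80]
  91 vs smaller child 40 at index 4, swap → [28, 40, 35, 55, 91, 39, 61, 86, 63, 80]
  91 vs only child 80 at index 9, swap → [28, 40, 35, 55, 80, 39, 61, 86, 63, 91]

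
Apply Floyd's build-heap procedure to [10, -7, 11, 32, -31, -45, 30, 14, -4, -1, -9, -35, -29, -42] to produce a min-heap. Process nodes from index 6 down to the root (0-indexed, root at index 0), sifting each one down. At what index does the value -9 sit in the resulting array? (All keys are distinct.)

4

sift down from index 6:
  30 vs only child -42 at index 13, swap → [10, -7, 11, 32, -31, -45, -42, 14, -4, -1, -9, -35, -29, 30]
sift down from index 5: already satisfies heap property
sift down from index 4: already satisfies heap property
sift down from index 3:
  32 vs smaller child -4 at index 8, swap → [10, -7, 11, -4, -31, -45, -42, 14, 32, -1, -9, -35, -29, 30]
sift down from index 2:
  11 vs smaller child -45 at index 5, swap → [10, -7, -45, -4, -31, 11, -42, 14, 32, -1, -9, -35, -29, 30]
  11 vs smaller child -35 at index 11, swap → [10, -7, -45, -4, -31, -35, -42, 14, 32, -1, -9, 11, -29, 30]
sift down from index 1:
  -7 vs smaller child -31 at index 4, swap → [10, -31, -45, -4, -7, -35, -42, 14, 32, -1, -9, 11, -29, 30]
  -7 vs smaller child -9 at index 10, swap → [10, -31, -45, -4, -9, -35, -42, 14, 32, -1, -7, 11, -29, 30]
sift down from index 0:
  10 vs smaller child -45 at index 2, swap → [-45, -31, 10, -4, -9, -35, -42, 14, 32, -1, -7, 11, -29, 30]
  10 vs smaller child -42 at index 6, swap → [-45, -31, -42, -4, -9, -35, 10, 14, 32, -1, -7, 11, -29, 30]
resulting array: [-45, -31, -42, -4, -9, -35, 10, 14, 32, -1, -7, 11, -29, 30]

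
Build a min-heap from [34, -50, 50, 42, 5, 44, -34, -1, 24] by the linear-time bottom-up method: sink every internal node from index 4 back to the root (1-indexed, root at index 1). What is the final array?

sift down from index 4:
  42 vs smaller child -1 at index 8, swap → [34, -50, 50, -1, 5, 44, -34, 42, 24]
sift down from index 3:
  50 vs smaller child -34 at index 7, swap → [34, -50, -34, -1, 5, 44, 50, 42, 24]
sift down from index 2: already satisfies heap property
sift down from index 1:
  34 vs smaller child -50 at index 2, swap → [-50, 34, -34, -1, 5, 44, 50, 42, 24]
  34 vs smaller child -1 at index 4, swap → [-50, -1, -34, 34, 5, 44, 50, 42, 24]
  34 vs smaller child 24 at index 9, swap → [-50, -1, -34, 24, 5, 44, 50, 42, 34]

[-50, -1, -34, 24, 5, 44, 50, 42, 34]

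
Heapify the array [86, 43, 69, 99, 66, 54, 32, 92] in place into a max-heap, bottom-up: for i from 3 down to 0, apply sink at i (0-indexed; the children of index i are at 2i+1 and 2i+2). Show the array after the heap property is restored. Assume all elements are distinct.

[99, 92, 69, 86, 66, 54, 32, 43]

sift down from index 3: already satisfies heap property
sift down from index 2: already satisfies heap property
sift down from index 1:
  43 vs larger child 99 at index 3, swap → [86, 99, 69, 43, 66, 54, 32, 92]
  43 vs only child 92 at index 7, swap → [86, 99, 69, 92, 66, 54, 32, 43]
sift down from index 0:
  86 vs larger child 99 at index 1, swap → [99, 86, 69, 92, 66, 54, 32, 43]
  86 vs larger child 92 at index 3, swap → [99, 92, 69, 86, 66, 54, 32, 43]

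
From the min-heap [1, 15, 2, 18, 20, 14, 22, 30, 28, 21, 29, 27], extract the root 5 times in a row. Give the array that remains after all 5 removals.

[20, 21, 22, 30, 28, 27, 29]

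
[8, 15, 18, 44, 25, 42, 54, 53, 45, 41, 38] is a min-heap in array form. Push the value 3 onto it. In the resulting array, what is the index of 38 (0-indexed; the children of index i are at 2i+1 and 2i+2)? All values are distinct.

10

append 3 at index 11 → [8, 15, 18, 44, 25, 42, 54, 53, 45, 41, 38, 3]
3 < parent 42 at index 5, swap → [8, 15, 18, 44, 25, 3, 54, 53, 45, 41, 38, 42]
3 < parent 18 at index 2, swap → [8, 15, 3, 44, 25, 18, 54, 53, 45, 41, 38, 42]
3 < parent 8 at index 0, swap → [3, 15, 8, 44, 25, 18, 54, 53, 45, 41, 38, 42]
resulting array: [3, 15, 8, 44, 25, 18, 54, 53, 45, 41, 38, 42]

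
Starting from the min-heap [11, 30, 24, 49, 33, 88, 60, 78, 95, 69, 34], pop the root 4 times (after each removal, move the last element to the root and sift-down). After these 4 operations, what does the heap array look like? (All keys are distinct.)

extract-min #1 returns 11:
  remove root 11; move last element 34 to root → [34, 30, 24, 49, 33, 88, 60, 78, 95, 69]
  34 vs smaller child 24 at index 2, swap → [24, 30, 34, 49, 33, 88, 60, 78, 95, 69]
extract-min #2 returns 24:
  remove root 24; move last element 69 to root → [69, 30, 34, 49, 33, 88, 60, 78, 95]
  69 vs smaller child 30 at index 1, swap → [30, 69, 34, 49, 33, 88, 60, 78, 95]
  69 vs smaller child 33 at index 4, swap → [30, 33, 34, 49, 69, 88, 60, 78, 95]
extract-min #3 returns 30:
  remove root 30; move last element 95 to root → [95, 33, 34, 49, 69, 88, 60, 78]
  95 vs smaller child 33 at index 1, swap → [33, 95, 34, 49, 69, 88, 60, 78]
  95 vs smaller child 49 at index 3, swap → [33, 49, 34, 95, 69, 88, 60, 78]
  95 vs only child 78 at index 7, swap → [33, 49, 34, 78, 69, 88, 60, 95]
extract-min #4 returns 33:
  remove root 33; move last element 95 to root → [95, 49, 34, 78, 69, 88, 60]
  95 vs smaller child 34 at index 2, swap → [34, 49, 95, 78, 69, 88, 60]
  95 vs smaller child 60 at index 6, swap → [34, 49, 60, 78, 69, 88, 95]

[34, 49, 60, 78, 69, 88, 95]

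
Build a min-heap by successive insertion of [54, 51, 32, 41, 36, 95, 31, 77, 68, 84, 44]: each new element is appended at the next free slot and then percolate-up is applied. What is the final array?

[31, 36, 32, 54, 41, 95, 51, 77, 68, 84, 44]

Insert 54:
  append 54 at index 0 → [54] (no swap needed)
Insert 51:
  append 51 at index 1 → [54, 51]
  51 < parent 54 at index 0, swap → [51, 54]
Insert 32:
  append 32 at index 2 → [51, 54, 32]
  32 < parent 51 at index 0, swap → [32, 54, 51]
Insert 41:
  append 41 at index 3 → [32, 54, 51, 41]
  41 < parent 54 at index 1, swap → [32, 41, 51, 54]
Insert 36:
  append 36 at index 4 → [32, 41, 51, 54, 36]
  36 < parent 41 at index 1, swap → [32, 36, 51, 54, 41]
Insert 95:
  append 95 at index 5 → [32, 36, 51, 54, 41, 95] (no swap needed)
Insert 31:
  append 31 at index 6 → [32, 36, 51, 54, 41, 95, 31]
  31 < parent 51 at index 2, swap → [32, 36, 31, 54, 41, 95, 51]
  31 < parent 32 at index 0, swap → [31, 36, 32, 54, 41, 95, 51]
Insert 77:
  append 77 at index 7 → [31, 36, 32, 54, 41, 95, 51, 77] (no swap needed)
Insert 68:
  append 68 at index 8 → [31, 36, 32, 54, 41, 95, 51, 77, 68] (no swap needed)
Insert 84:
  append 84 at index 9 → [31, 36, 32, 54, 41, 95, 51, 77, 68, 84] (no swap needed)
Insert 44:
  append 44 at index 10 → [31, 36, 32, 54, 41, 95, 51, 77, 68, 84, 44] (no swap needed)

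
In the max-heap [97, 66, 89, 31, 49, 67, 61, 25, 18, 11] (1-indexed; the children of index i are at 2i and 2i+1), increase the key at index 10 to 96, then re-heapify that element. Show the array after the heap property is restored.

set index 10 from 11 to 96 → [97, 66, 89, 31, 49, 67, 61, 25, 18, 96]
96 > parent 49 at index 5, swap → [97, 66, 89, 31, 96, 67, 61, 25, 18, 49]
96 > parent 66 at index 2, swap → [97, 96, 89, 31, 66, 67, 61, 25, 18, 49]

[97, 96, 89, 31, 66, 67, 61, 25, 18, 49]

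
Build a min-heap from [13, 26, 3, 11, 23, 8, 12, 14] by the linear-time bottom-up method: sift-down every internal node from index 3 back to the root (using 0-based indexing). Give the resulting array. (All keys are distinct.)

[3, 11, 8, 14, 23, 13, 12, 26]

sift down from index 3: already satisfies heap property
sift down from index 2: already satisfies heap property
sift down from index 1:
  26 vs smaller child 11 at index 3, swap → [13, 11, 3, 26, 23, 8, 12, 14]
  26 vs only child 14 at index 7, swap → [13, 11, 3, 14, 23, 8, 12, 26]
sift down from index 0:
  13 vs smaller child 3 at index 2, swap → [3, 11, 13, 14, 23, 8, 12, 26]
  13 vs smaller child 8 at index 5, swap → [3, 11, 8, 14, 23, 13, 12, 26]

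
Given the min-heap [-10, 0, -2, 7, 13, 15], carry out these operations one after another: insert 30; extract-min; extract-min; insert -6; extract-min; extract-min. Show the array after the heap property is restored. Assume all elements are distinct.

[7, 13, 15, 30]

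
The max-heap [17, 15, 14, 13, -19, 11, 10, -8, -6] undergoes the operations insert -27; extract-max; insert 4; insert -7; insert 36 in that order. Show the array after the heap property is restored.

insert -27:
  append -27 at index 9 → [17, 15, 14, 13, -19, 11, 10, -8, -6, -27] (no swap needed)
extract-max → returns 17:
  remove root 17; move last element -27 to root → [-27, 15, 14, 13, -19, 11, 10, -8, -6]
  -27 vs larger child 15 at index 1, swap → [15, -27, 14, 13, -19, 11, 10, -8, -6]
  -27 vs larger child 13 at index 3, swap → [15, 13, 14, -27, -19, 11, 10, -8, -6]
  -27 vs larger child -6 at index 8, swap → [15, 13, 14, -6, -19, 11, 10, -8, -27]
insert 4:
  append 4 at index 9 → [15, 13, 14, -6, -19, 11, 10, -8, -27, 4]
  4 > parent -19 at index 4, swap → [15, 13, 14, -6, 4, 11, 10, -8, -27, -19]
insert -7:
  append -7 at index 10 → [15, 13, 14, -6, 4, 11, 10, -8, -27, -19, -7] (no swap needed)
insert 36:
  append 36 at index 11 → [15, 13, 14, -6, 4, 11, 10, -8, -27, -19, -7, 36]
  36 > parent 11 at index 5, swap → [15, 13, 14, -6, 4, 36, 10, -8, -27, -19, -7, 11]
  36 > parent 14 at index 2, swap → [15, 13, 36, -6, 4, 14, 10, -8, -27, -19, -7, 11]
  36 > parent 15 at index 0, swap → [36, 13, 15, -6, 4, 14, 10, -8, -27, -19, -7, 11]

[36, 13, 15, -6, 4, 14, 10, -8, -27, -19, -7, 11]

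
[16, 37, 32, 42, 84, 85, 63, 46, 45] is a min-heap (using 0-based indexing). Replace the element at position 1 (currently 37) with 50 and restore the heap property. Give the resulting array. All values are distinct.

[16, 42, 32, 45, 84, 85, 63, 46, 50]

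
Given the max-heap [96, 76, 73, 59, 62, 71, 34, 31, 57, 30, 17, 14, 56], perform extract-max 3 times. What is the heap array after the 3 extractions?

[71, 62, 34, 59, 56, 14, 17, 31, 57, 30]

extract-max #1 returns 96:
  remove root 96; move last element 56 to root → [56, 76, 73, 59, 62, 71, 34, 31, 57, 30, 17, 14]
  56 vs larger child 76 at index 1, swap → [76, 56, 73, 59, 62, 71, 34, 31, 57, 30, 17, 14]
  56 vs larger child 62 at index 4, swap → [76, 62, 73, 59, 56, 71, 34, 31, 57, 30, 17, 14]
extract-max #2 returns 76:
  remove root 76; move last element 14 to root → [14, 62, 73, 59, 56, 71, 34, 31, 57, 30, 17]
  14 vs larger child 73 at index 2, swap → [73, 62, 14, 59, 56, 71, 34, 31, 57, 30, 17]
  14 vs larger child 71 at index 5, swap → [73, 62, 71, 59, 56, 14, 34, 31, 57, 30, 17]
extract-max #3 returns 73:
  remove root 73; move last element 17 to root → [17, 62, 71, 59, 56, 14, 34, 31, 57, 30]
  17 vs larger child 71 at index 2, swap → [71, 62, 17, 59, 56, 14, 34, 31, 57, 30]
  17 vs larger child 34 at index 6, swap → [71, 62, 34, 59, 56, 14, 17, 31, 57, 30]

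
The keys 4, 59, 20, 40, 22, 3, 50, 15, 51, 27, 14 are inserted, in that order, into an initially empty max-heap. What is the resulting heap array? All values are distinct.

Insert 4:
  append 4 at index 0 → [4] (no swap needed)
Insert 59:
  append 59 at index 1 → [4, 59]
  59 > parent 4 at index 0, swap → [59, 4]
Insert 20:
  append 20 at index 2 → [59, 4, 20] (no swap needed)
Insert 40:
  append 40 at index 3 → [59, 4, 20, 40]
  40 > parent 4 at index 1, swap → [59, 40, 20, 4]
Insert 22:
  append 22 at index 4 → [59, 40, 20, 4, 22] (no swap needed)
Insert 3:
  append 3 at index 5 → [59, 40, 20, 4, 22, 3] (no swap needed)
Insert 50:
  append 50 at index 6 → [59, 40, 20, 4, 22, 3, 50]
  50 > parent 20 at index 2, swap → [59, 40, 50, 4, 22, 3, 20]
Insert 15:
  append 15 at index 7 → [59, 40, 50, 4, 22, 3, 20, 15]
  15 > parent 4 at index 3, swap → [59, 40, 50, 15, 22, 3, 20, 4]
Insert 51:
  append 51 at index 8 → [59, 40, 50, 15, 22, 3, 20, 4, 51]
  51 > parent 15 at index 3, swap → [59, 40, 50, 51, 22, 3, 20, 4, 15]
  51 > parent 40 at index 1, swap → [59, 51, 50, 40, 22, 3, 20, 4, 15]
Insert 27:
  append 27 at index 9 → [59, 51, 50, 40, 22, 3, 20, 4, 15, 27]
  27 > parent 22 at index 4, swap → [59, 51, 50, 40, 27, 3, 20, 4, 15, 22]
Insert 14:
  append 14 at index 10 → [59, 51, 50, 40, 27, 3, 20, 4, 15, 22, 14] (no swap needed)

[59, 51, 50, 40, 27, 3, 20, 4, 15, 22, 14]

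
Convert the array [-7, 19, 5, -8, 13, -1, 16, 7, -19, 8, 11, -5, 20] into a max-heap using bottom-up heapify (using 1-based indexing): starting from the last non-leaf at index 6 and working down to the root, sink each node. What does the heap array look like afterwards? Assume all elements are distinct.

sift down from index 6:
  -1 vs larger child 20 at index 13, swap → [-7, 19, 5, -8, 13, 20, 16, 7, -19, 8, 11, -5, -1]
sift down from index 5: already satisfies heap property
sift down from index 4:
  -8 vs larger child 7 at index 8, swap → [-7, 19, 5, 7, 13, 20, 16, -8, -19, 8, 11, -5, -1]
sift down from index 3:
  5 vs larger child 20 at index 6, swap → [-7, 19, 20, 7, 13, 5, 16, -8, -19, 8, 11, -5, -1]
sift down from index 2: already satisfies heap property
sift down from index 1:
  -7 vs larger child 20 at index 3, swap → [20, 19, -7, 7, 13, 5, 16, -8, -19, 8, 11, -5, -1]
  -7 vs larger child 16 at index 7, swap → [20, 19, 16, 7, 13, 5, -7, -8, -19, 8, 11, -5, -1]

[20, 19, 16, 7, 13, 5, -7, -8, -19, 8, 11, -5, -1]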